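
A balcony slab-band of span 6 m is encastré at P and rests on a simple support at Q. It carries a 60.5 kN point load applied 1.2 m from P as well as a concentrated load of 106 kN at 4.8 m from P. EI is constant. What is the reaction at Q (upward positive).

R_Q = 78.01 kN

Choose R_Q as the redundant. The primary structure is the cantilever fixed at P.
Deflection at Q on the released cantilever, summing each load's contribution:
  point load 60.5 at a = 1.2: Pa²(3L − a)/(6EI) = 243.9/EI
  point load 106 at a = 4.8: Pa²(3L − a)/(6EI) = 5373/EI
  δ_0 = 5617/EI
Tip deflection under a unit load at Q: L³/(3EI) = 72/EI.
The prop prevents deflection at Q: R_Q = δ_0/δ_{QQ} = 5617/72 = 78.01 kN.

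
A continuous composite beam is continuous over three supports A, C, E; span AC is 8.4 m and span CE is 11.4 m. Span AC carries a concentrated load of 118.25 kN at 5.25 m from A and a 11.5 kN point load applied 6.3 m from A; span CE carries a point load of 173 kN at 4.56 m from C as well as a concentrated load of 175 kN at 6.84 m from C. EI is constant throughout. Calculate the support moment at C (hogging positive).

Release continuity at C by inserting a hinge; the redundant is the internal moment M_C. The primary structure is two simply-supported spans AC and CE.
Rotations at C on the released spans (each span's end-slope, ×1/EI):
  span AC: point load 118.25 at a = 5.25: Pab(L + a)/(6LEI) = 529.6/EI
  span AC: point load 11.5 at a = 6.3: Pab(L + a)/(6LEI) = 44.38/EI
  span CE: point load 173 at a = 4.56: Pab(L + b)/(6LEI) = 1439/EI
  span CE: point load 175 at a = 6.84: Pab(L + b)/(6LEI) = 1274/EI
  relative rotation θ_0 = (574 + 2713)/EI = 3287/EI
A unit hogging moment at C produces rotation L₁/(3EI) + L₂/(3EI) = 6.6/EI.
Compatibility: M_C·(L₁+L₂)/(3EI) = θ_0, giving M_C = 498 kN·m (hogging).

M_C = 498 kN·m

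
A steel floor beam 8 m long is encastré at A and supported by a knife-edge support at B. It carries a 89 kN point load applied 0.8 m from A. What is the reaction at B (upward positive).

R_B = 1.29 kN

Take the reaction at B as the redundant and release it; the primary structure is a cantilever fixed at A.
Downward deflection at the released point B due to the loads:
  point load 89 at a = 0.8: Pa²(3L − a)/(6EI) = 220.2/EI
Flexibility coefficient — unit upward force at B: δ_{BB} = L³/(3EI) = 170.7/EI.
The prop prevents deflection at B: R_B = δ_0/δ_{BB} = 220.2/170.7 = 1.29 kN.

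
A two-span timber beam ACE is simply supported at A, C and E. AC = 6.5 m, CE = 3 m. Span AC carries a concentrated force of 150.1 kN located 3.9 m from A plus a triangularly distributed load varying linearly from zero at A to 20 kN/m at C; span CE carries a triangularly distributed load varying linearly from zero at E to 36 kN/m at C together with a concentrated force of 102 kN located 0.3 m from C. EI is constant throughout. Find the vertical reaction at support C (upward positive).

R_C = 349.8 kN

Release continuity at C by inserting a hinge; the redundant is the internal moment M_C. The primary structure is two simply-supported spans AC and CE.
Discontinuity in slope at C on the released structure — sum the simple-span end rotations:
  span AC: point load 150.1 at a = 3.9: Pab(L + a)/(6LEI) = 405.9/EI
  span AC: triangular load, peak 20: w₀L³/(45EI) = 122.1/EI
  span CE: triangular load, peak 36: w₀L³/(45EI) = 21.6/EI
  span CE: point load 102 at a = 0.3: Pab(L + b)/(6LEI) = 26.16/EI
  relative rotation θ_0 = (527.9 + 47.76)/EI = 575.7/EI
A unit hogging moment at C produces rotation L₁/(3EI) + L₂/(3EI) = 3.167/EI.
Compatibility: M_C·(L₁+L₂)/(3EI) = θ_0, giving M_C = 181.8 kN·m (hogging).
Span AC, ΣM about A with M_C applied at C: R_C^{AC}·6.5 = 867.1 + 181.8, so R_C^{AC} = 161.4 kN and R_A = 215.1 − 161.4 = 53.74 kN.
Span CE, ΣM about E: R_C^{CE}·3 = 383.4 + 181.8, so R_C^{CE} = 188.4 kN and R_E = 156 − 188.4 = -32.4 kN.
R_C = 161.4 + 188.4 = 349.8 kN.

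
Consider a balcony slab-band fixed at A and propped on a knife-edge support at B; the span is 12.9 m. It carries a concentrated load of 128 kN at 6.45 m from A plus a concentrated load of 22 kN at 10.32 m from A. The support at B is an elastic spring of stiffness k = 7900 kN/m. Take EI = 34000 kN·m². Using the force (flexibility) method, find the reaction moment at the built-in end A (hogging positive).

M_A = 341.1 kN·m

Take the reaction at B as the redundant and release it; the primary structure is a cantilever fixed at A.
Primary-structure tip deflection at B by superposition:
  point load 128 at a = 6.45: Pa²(3L − a)/(6EI) = 28623/EI
  point load 22 at a = 10.32: Pa²(3L − a)/(6EI) = 11083/EI
  δ_0 = 39705/EI
Tip deflection under a unit load at B: L³/(3EI) = 715.6/EI.
With EI = 34000 kN·m²: δ_0 = 1.1678 m and δ_{BB} = 0.021046 m/kN.
Compatibility — the spring shortens by R_B/k under the reaction it provides: δ_0 − R_B·δ_{BB} = R_B/k. With 1/k = 0.000127 m/kN, R_B = δ_0 / (δ_{BB} + 1/k) = 1.1678 / (0.021046 + 0.000127) = 55.16 kN.
Moment equilibrium about A: M_A = Σ(load moments about A) − R_B·L = 1053 − 55.16×12.9 = 341.1 kN·m.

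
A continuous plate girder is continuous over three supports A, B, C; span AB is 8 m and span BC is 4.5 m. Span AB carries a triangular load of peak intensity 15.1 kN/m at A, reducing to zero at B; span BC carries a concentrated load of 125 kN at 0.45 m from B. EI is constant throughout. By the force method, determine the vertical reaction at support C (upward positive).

Take M_B as the redundant. Released structure: two simple spans AB and BC with a hinge at B.
Rotations at B on the released spans (each span's end-slope, ×1/EI):
  span AB: triangular load, peak 15.1: 7w₀L³/(360EI) = 150.3/EI
  span BC: point load 125 at a = 0.45: Pab(L + b)/(6LEI) = 72.14/EI
  relative rotation θ_0 = (150.3 + 72.14)/EI = 222.5/EI
A unit hogging moment at B produces rotation L₁/(3EI) + L₂/(3EI) = 4.167/EI.
Compatibility: M_B·(L₁+L₂)/(3EI) = θ_0, giving M_B = 53.39 kN·m (hogging).
Span BC, ΣM about C: R_B^{BC}·4.5 = 506.2 + 53.39, so R_B^{BC} = 124.4 kN and R_C = 125 − 124.4 = 0.635 kN.

R_C = 0.635 kN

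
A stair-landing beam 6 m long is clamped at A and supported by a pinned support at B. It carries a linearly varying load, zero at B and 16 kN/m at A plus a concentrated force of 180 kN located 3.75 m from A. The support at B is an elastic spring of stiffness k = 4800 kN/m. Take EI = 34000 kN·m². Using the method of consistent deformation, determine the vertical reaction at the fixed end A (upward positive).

Remove the prop at B; the released (primary) structure is a cantilever built in at A.
Primary-structure tip deflection at B by superposition:
  triangular load, peak 16 at the fixed end: w₀L⁴/(30EI) = 691.2/EI
  point load 180 at a = 3.75: Pa²(3L − a)/(6EI) = 6012/EI
  δ_0 = 6703/EI
Tip deflection under a unit load at B: L³/(3EI) = 72/EI.
With EI = 34000 kN·m²: δ_0 = 0.19714 m and δ_{BB} = 0.002118 m/kN.
Compatibility — the spring shortens by R_B/k under the reaction it provides: δ_0 − R_B·δ_{BB} = R_B/k. With 1/k = 0.000208 m/kN, R_B = δ_0 / (δ_{BB} + 1/k) = 0.19714 / (0.002118 + 0.000208) = 84.76 kN.
Vertical equilibrium: R_A = ΣP − R_B = 228 − 84.76 = 143.2 kN.

R_A = 143.2 kN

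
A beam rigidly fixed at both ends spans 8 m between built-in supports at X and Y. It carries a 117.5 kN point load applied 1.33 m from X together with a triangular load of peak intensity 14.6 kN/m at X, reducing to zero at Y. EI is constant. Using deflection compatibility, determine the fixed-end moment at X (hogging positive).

Release both end moments; the primary structure is a simply-supported span XY with redundants M_X and M_Y.
On the primary (simply-supported) span, the end slopes from the loading are:
  at X: point load 117.5 at a = 1.33: Pab(L + b)/(6LEI) = 318.6/EI
  at Y: point load 117.5 at a = 1.33: Pab(L + a)/(6LEI) = 202.6/EI
  at X: triangular load, peak 14.6: w₀L³/(45EI) = 166.1/EI
  at Y: triangular load, peak 14.6: 7w₀L³/(360EI) = 145.4/EI
  θ_X0 = 484.7/EI,  θ_Y0 = 348/EI
Flexibility coefficients: a unit moment at one end gives L/(3EI) there and L/(6EI) at the far end, so f₁₁ = f₂₂ = 2.667/EI and f₁₂ = f₂₁ = 1.333/EI.
Compatibility — zero rotation at each built-in end:
  2.667 M_X + 1.333 M_Y = 484.7
  1.333 M_X + 2.667 M_Y = 348
Solving the pair gives M_X = 155.4 kN·m and M_Y = 52.81 kN·m (hogging).

M_X = 155.4 kN·m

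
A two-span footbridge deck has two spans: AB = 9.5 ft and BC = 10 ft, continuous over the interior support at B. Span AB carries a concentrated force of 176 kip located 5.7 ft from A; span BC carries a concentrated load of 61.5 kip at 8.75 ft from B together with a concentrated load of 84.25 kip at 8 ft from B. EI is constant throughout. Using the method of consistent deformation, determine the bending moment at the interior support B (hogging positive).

Insert a hinge at B; M_B is the redundant, and each span becomes simply supported.
End slopes at the hinge B, treating each span as simply supported:
  span AB: point load 176 at a = 5.7: Pab(L + a)/(6LEI) = 1017/EI
  span BC: point load 61.5 at a = 8.75: Pab(L + b)/(6LEI) = 126.1/EI
  span BC: point load 84.25 at a = 8: Pab(L + b)/(6LEI) = 269.6/EI
  relative rotation θ_0 = (1017 + 395.7)/EI = 1412/EI
A unit hogging moment at B produces rotation L₁/(3EI) + L₂/(3EI) = 6.5/EI.
Slope continuity at B: θ_0 = M_B·6.5/EI, so M_B = 1412/6.5 = 217.3 kip·ft (hogging).

M_B = 217.3 kip·ft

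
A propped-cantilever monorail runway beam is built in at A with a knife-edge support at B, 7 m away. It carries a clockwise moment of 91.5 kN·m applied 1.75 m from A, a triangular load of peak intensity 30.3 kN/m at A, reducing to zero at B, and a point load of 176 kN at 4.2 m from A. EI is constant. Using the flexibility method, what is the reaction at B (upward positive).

R_B = 105.8 kN

Remove the prop at B; the released (primary) structure is a cantilever built in at A.
Deflection at B on the released cantilever, summing each load's contribution:
  clockwise couple 91.5 at a = 1.75: M₀a(2L − a)/(2EI) = 980.8/EI
  triangular load, peak 30.3 at the fixed end: w₀L⁴/(30EI) = 2425/EI
  point load 176 at a = 4.2: Pa²(3L − a)/(6EI) = 8693/EI
  δ_0 = 12099/EI
Tip deflection under a unit load at B: L³/(3EI) = 114.3/EI.
The prop prevents deflection at B: R_B = δ_0/δ_{BB} = 12099/114.3 = 105.8 kN.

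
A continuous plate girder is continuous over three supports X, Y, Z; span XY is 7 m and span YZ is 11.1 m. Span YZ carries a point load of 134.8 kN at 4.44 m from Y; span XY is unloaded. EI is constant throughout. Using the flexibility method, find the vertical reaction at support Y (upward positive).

R_Y = 121.9 kN

Insert a hinge at Y; M_Y is the redundant, and each span becomes simply supported.
Discontinuity in slope at Y on the released structure — sum the simple-span end rotations:
  span YZ: point load 134.8 at a = 4.44: Pab(L + b)/(6LEI) = 1063/EI
  relative rotation θ_0 = (0 + 1063)/EI = 1063/EI
A unit hogging moment at Y produces rotation L₁/(3EI) + L₂/(3EI) = 6.033/EI.
Slope continuity at Y: θ_0 = M_Y·6.033/EI, so M_Y = 1063/6.033 = 176.2 kN·m (hogging).
Span XY, ΣM about X with M_Y applied at Y: R_Y^{XY}·7 = 0 + 176.2, so R_Y^{XY} = 25.17 kN and R_X = 0 − 25.17 = -25.17 kN.
Span YZ, ΣM about Z: R_Y^{YZ}·11.1 = 897.8 + 176.2, so R_Y^{YZ} = 96.75 kN and R_Z = 134.8 − 96.75 = 38.05 kN.
R_Y = 25.17 + 96.75 = 121.9 kN.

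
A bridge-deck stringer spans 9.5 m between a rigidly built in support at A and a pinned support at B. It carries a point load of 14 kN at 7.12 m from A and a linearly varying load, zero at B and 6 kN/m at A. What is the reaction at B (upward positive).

Remove the prop at B; the released (primary) structure is a cantilever built in at A.
Free-end deflection of the primary structure under the applied loading (downward +):
  point load 14 at a = 7.12: Pa²(3L − a)/(6EI) = 2529/EI
  triangular load, peak 6 at the fixed end: w₀L⁴/(30EI) = 1629/EI
  δ_0 = 4158/EI
Flexibility coefficient — unit upward force at B: δ_{BB} = L³/(3EI) = 285.8/EI.
Compatibility at B: δ_0 − R_B·δ_{BB} = 0, so R_B = 4158/285.8 = 14.55 kN.

R_B = 14.55 kN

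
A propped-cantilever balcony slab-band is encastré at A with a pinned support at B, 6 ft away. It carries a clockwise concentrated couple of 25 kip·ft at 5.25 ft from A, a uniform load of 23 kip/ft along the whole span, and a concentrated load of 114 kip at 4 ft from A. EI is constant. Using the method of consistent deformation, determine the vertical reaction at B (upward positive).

R_B = 117 kip

Take the reaction at B as the redundant and release it; the primary structure is a cantilever fixed at A.
Primary-structure tip deflection at B by superposition:
  clockwise couple 25 at a = 5.25: M₀a(2L − a)/(2EI) = 443/EI
  UDL 23: wL⁴/(8EI) = 3726/EI
  point load 114 at a = 4: Pa²(3L − a)/(6EI) = 4256/EI
  δ_0 = 8425/EI
Tip deflection under a unit load at B: L³/(3EI) = 72/EI.
Compatibility at B: δ_0 − R_B·δ_{BB} = 0, so R_B = 8425/72 = 117 kip.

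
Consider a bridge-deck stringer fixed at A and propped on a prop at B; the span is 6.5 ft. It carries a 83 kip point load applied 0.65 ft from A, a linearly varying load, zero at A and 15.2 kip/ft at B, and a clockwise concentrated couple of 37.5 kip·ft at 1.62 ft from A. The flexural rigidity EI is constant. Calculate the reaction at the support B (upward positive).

R_B = 32.15 kip

Release the roller at B. Primary structure: cantilever fixed at A.
Downward deflection at the released point B due to the loads:
  point load 83 at a = 0.65: Pa²(3L − a)/(6EI) = 110.2/EI
  triangular load, peak 15.2 at the free end: 11w₀L⁴/(120EI) = 2487/EI
  clockwise couple 37.5 at a = 1.62: M₀a(2L − a)/(2EI) = 345.7/EI
  δ_0 = 2943/EI
Tip deflection under a unit load at B: L³/(3EI) = 91.54/EI.
Compatibility at B: δ_0 − R_B·δ_{BB} = 0, so R_B = 2943/91.54 = 32.15 kip.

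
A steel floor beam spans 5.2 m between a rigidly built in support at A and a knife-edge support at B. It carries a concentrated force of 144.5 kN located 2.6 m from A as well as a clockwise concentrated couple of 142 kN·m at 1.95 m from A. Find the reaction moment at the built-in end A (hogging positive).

Choose R_B as the redundant. The primary structure is the cantilever fixed at A.
Free-end deflection of the primary structure under the applied loading (downward +):
  point load 144.5 at a = 2.6: Pa²(3L − a)/(6EI) = 2116/EI
  clockwise couple 142 at a = 1.95: M₀a(2L − a)/(2EI) = 1170/EI
  δ_0 = 3286/EI
Tip deflection under a unit load at B: L³/(3EI) = 46.87/EI.
The prop prevents deflection at B: R_B = δ_0/δ_{BB} = 3286/46.87 = 70.12 kN.
Moment equilibrium about A: M_A = Σ(load moments about A) − R_B·L = 517.7 − 70.12×5.2 = 153.1 kN·m.

M_A = 153.1 kN·m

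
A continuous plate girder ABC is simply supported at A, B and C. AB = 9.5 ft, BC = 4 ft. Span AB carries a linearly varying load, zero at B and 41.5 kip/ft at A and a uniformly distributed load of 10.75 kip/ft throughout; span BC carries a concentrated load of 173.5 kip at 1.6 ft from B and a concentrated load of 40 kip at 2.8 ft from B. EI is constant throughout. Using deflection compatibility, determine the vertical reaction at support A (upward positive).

Take M_B as the redundant. Released structure: two simple spans AB and BC with a hinge at B.
Discontinuity in slope at B on the released structure — sum the simple-span end rotations:
  span AB: triangular load, peak 41.5: 7w₀L³/(360EI) = 691.9/EI
  span AB: UDL 10.75: wL³/(24EI) = 384/EI
  span BC: point load 173.5 at a = 1.6: Pab(L + b)/(6LEI) = 177.7/EI
  span BC: point load 40 at a = 2.8: Pab(L + b)/(6LEI) = 29.12/EI
  relative rotation θ_0 = (1076 + 206.8)/EI = 1283/EI
A unit hogging moment at B produces rotation L₁/(3EI) + L₂/(3EI) = 4.5/EI.
Compatibility: M_B·(L₁+L₂)/(3EI) = θ_0, giving M_B = 285 kip·ft (hogging).
Span AB, ΣM about A with M_B applied at B: R_B^{AB}·9.5 = 1109 + 285, so R_B^{AB} = 146.8 kip and R_A = 299.2 − 146.8 = 152.5 kip.

R_A = 152.5 kip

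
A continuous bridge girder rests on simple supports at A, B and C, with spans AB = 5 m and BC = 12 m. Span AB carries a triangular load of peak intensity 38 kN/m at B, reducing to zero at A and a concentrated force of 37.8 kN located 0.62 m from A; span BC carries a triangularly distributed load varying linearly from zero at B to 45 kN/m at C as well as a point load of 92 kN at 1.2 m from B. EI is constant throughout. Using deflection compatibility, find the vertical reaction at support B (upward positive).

R_B = 341.5 kN

Insert a hinge at B; M_B is the redundant, and each span becomes simply supported.
Rotations at B on the released spans (each span's end-slope, ×1/EI):
  span AB: triangular load, peak 38: w₀L³/(45EI) = 105.6/EI
  span AB: point load 37.8 at a = 0.62: Pab(L + a)/(6LEI) = 19.23/EI
  span BC: triangular load, peak 45: 7w₀L³/(360EI) = 1512/EI
  span BC: point load 92 at a = 1.2: Pab(L + b)/(6LEI) = 377.6/EI
  relative rotation θ_0 = (124.8 + 1890)/EI = 2014/EI
A unit hogging moment at B produces rotation L₁/(3EI) + L₂/(3EI) = 5.667/EI.
Compatibility: M_B·(L₁+L₂)/(3EI) = θ_0, giving M_B = 355.5 kN·m (hogging).
Span AB, ΣM about A with M_B applied at B: R_B^{AB}·5 = 340.1 + 355.5, so R_B^{AB} = 139.1 kN and R_A = 132.8 − 139.1 = -6.315 kN.
Span BC, ΣM about C: R_B^{BC}·12 = 2074 + 355.5, so R_B^{BC} = 202.4 kN and R_C = 362 − 202.4 = 159.6 kN.
R_B = 139.1 + 202.4 = 341.5 kN.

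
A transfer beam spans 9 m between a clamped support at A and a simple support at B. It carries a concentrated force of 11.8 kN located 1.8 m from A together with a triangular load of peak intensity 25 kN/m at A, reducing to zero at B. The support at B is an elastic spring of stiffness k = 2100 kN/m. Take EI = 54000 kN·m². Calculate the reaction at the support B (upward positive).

Remove the prop at B; the released (primary) structure is a cantilever built in at A.
Primary-structure tip deflection at B by superposition:
  point load 11.8 at a = 1.8: Pa²(3L − a)/(6EI) = 160.6/EI
  triangular load, peak 25 at the fixed end: w₀L⁴/(30EI) = 5468/EI
  δ_0 = 5628/EI
Tip deflection under a unit load at B: L³/(3EI) = 243/EI.
With EI = 54000 kN·m²: δ_0 = 0.10422 m and δ_{BB} = 0.0045 m/kN.
Compatibility — the spring shortens by R_B/k under the reaction it provides: δ_0 − R_B·δ_{BB} = R_B/k. With 1/k = 0.000476 m/kN, R_B = δ_0 / (δ_{BB} + 1/k) = 0.10422 / (0.0045 + 0.000476) = 20.94 kN.

R_B = 20.94 kN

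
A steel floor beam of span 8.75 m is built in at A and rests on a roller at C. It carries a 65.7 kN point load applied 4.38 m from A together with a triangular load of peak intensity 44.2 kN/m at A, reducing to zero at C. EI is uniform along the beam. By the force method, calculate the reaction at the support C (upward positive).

R_C = 59.25 kN

Remove the prop at C; the released (primary) structure is a cantilever built in at A.
Deflection at C on the released cantilever, summing each load's contribution:
  point load 65.7 at a = 4.38: Pa²(3L − a)/(6EI) = 4594/EI
  triangular load, peak 44.2 at the fixed end: w₀L⁴/(30EI) = 8636/EI
  δ_0 = 13231/EI
Flexibility coefficient — unit upward force at C: δ_{CC} = L³/(3EI) = 223.3/EI.
Compatibility at C: δ_0 − R_C·δ_{CC} = 0, so R_C = 13231/223.3 = 59.25 kN.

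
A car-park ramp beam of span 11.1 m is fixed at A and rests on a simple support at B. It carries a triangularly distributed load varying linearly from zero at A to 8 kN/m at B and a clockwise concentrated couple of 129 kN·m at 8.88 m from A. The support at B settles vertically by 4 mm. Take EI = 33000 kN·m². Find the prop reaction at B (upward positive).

Remove the prop at B; the released (primary) structure is a cantilever built in at A.
Primary-structure tip deflection at B by superposition:
  triangular load, peak 8 at the free end: 11w₀L⁴/(120EI) = 11133/EI
  clockwise couple 129 at a = 8.88: M₀a(2L − a)/(2EI) = 7629/EI
  δ_0 = 18762/EI
Flexibility coefficient — unit upward force at B: δ_{BB} = L³/(3EI) = 455.9/EI.
With EI = 33000 kN·m²: δ_0 = 0.56854 m and δ_{BB} = 0.013814 m/kN.
Compatibility — the beam at B must follow the support down by 0.004 m: δ_0 − R_B·δ_{BB} = 0.004, so R_B = (0.56854 − 0.004)/0.013814 = 40.87 kN.

R_B = 40.87 kN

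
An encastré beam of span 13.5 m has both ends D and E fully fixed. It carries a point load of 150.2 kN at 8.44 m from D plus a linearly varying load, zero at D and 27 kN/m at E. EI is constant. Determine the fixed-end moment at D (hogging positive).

Take the two fixed-end moments M_D, M_E as redundants; the released structure is the simple span DE.
Simple-span end rotations at D and E under the given loads:
  at D: point load 150.2 at a = 8.44: Pab(L + b)/(6LEI) = 1470/EI
  at E: point load 150.2 at a = 8.44: Pab(L + a)/(6LEI) = 1737/EI
  at D: triangular load, peak 27: 7w₀L³/(360EI) = 1292/EI
  at E: triangular load, peak 27: w₀L³/(45EI) = 1476/EI
  θ_D0 = 2761/EI,  θ_E0 = 3214/EI
Flexibility coefficients: a unit moment at one end gives L/(3EI) there and L/(6EI) at the far end, so f₁₁ = f₂₂ = 4.5/EI and f₁₂ = f₂₁ = 2.25/EI.
Compatibility — zero rotation at each built-in end:
  4.5 M_D + 2.25 M_E = 2761
  2.25 M_D + 4.5 M_E = 3214
Solving the pair gives M_D = 342.1 kN·m and M_E = 543.1 kN·m (hogging).

M_D = 342.1 kN·m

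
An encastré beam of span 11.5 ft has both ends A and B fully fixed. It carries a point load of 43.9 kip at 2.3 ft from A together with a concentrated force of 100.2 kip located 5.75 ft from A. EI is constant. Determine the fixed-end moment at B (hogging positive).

M_B = 160.2 kip·ft

Take the two fixed-end moments M_A, M_B as redundants; the released structure is the simple span AB.
On the primary (simply-supported) span, the end slopes from the loading are:
  at A: point load 43.9 at a = 2.3: Pab(L + b)/(6LEI) = 278.7/EI
  at B: point load 43.9 at a = 2.3: Pab(L + a)/(6LEI) = 185.8/EI
  at A: point load 100.2 at a = 5.75: Pab(L + b)/(6LEI) = 828.2/EI
  at B: point load 100.2 at a = 5.75: Pab(L + a)/(6LEI) = 828.2/EI
  θ_A0 = 1107/EI,  θ_B0 = 1014/EI
Flexibility coefficients: a unit moment at one end gives L/(3EI) there and L/(6EI) at the far end, so f₁₁ = f₂₂ = 3.833/EI and f₁₂ = f₂₁ = 1.917/EI.
Compatibility — zero rotation at each built-in end:
  3.833 M_A + 1.917 M_B = 1107
  1.917 M_A + 3.833 M_B = 1014
Solving the pair gives M_A = 208.7 kip·ft and M_B = 160.2 kip·ft (hogging).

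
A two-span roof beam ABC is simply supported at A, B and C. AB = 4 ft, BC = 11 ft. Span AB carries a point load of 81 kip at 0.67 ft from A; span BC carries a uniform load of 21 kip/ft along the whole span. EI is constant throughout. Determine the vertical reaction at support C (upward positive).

Take M_B as the redundant. Released structure: two simple spans AB and BC with a hinge at B.
Rotations at B on the released spans (each span's end-slope, ×1/EI):
  span AB: point load 81 at a = 0.67: Pab(L + a)/(6LEI) = 35.16/EI
  span BC: UDL 21: wL³/(24EI) = 1165/EI
  relative rotation θ_0 = (35.16 + 1165)/EI = 1200/EI
A unit hogging moment at B produces rotation L₁/(3EI) + L₂/(3EI) = 5/EI.
Compatibility: M_B·(L₁+L₂)/(3EI) = θ_0, giving M_B = 240 kip·ft (hogging).
Span BC, ΣM about C: R_B^{BC}·11 = 1270 + 240, so R_B^{BC} = 137.3 kip and R_C = 231 − 137.3 = 93.69 kip.

R_C = 93.69 kip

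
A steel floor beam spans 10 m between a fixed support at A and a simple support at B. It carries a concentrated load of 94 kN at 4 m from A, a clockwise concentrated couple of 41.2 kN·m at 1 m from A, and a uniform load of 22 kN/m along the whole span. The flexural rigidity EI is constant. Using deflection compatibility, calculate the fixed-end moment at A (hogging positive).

M_A = 484.9 kN·m

Choose R_B as the redundant. The primary structure is the cantilever fixed at A.
Downward deflection at the released point B due to the loads:
  point load 94 at a = 4: Pa²(3L − a)/(6EI) = 6517/EI
  clockwise couple 41.2 at a = 1: M₀a(2L − a)/(2EI) = 391.4/EI
  UDL 22: wL⁴/(8EI) = 27500/EI
  δ_0 = 34409/EI
Flexibility coefficient — unit upward force at B: δ_{BB} = L³/(3EI) = 333.3/EI.
The prop prevents deflection at B: R_B = δ_0/δ_{BB} = 34409/333.3 = 103.2 kN.
Moment equilibrium about A: M_A = Σ(load moments about A) − R_B·L = 1517 − 103.2×10 = 484.9 kN·m.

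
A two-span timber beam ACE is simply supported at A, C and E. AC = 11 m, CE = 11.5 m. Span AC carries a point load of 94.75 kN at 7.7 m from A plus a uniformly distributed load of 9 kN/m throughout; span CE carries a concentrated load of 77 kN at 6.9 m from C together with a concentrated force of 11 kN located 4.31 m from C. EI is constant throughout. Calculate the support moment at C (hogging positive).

M_C = 245.8 kN·m

Take M_C as the redundant. Released structure: two simple spans AC and CE with a hinge at C.
Discontinuity in slope at C on the released structure — sum the simple-span end rotations:
  span AC: point load 94.75 at a = 7.7: Pab(L + a)/(6LEI) = 682.2/EI
  span AC: UDL 9: wL³/(24EI) = 499.1/EI
  span CE: point load 77 at a = 6.9: Pab(L + b)/(6LEI) = 570.3/EI
  span CE: point load 11 at a = 4.31: Pab(L + b)/(6LEI) = 92.33/EI
  relative rotation θ_0 = (1181 + 662.6)/EI = 1844/EI
A unit hogging moment at C produces rotation L₁/(3EI) + L₂/(3EI) = 7.5/EI.
Slope continuity at C: θ_0 = M_C·7.5/EI, so M_C = 1844/7.5 = 245.8 kN·m (hogging).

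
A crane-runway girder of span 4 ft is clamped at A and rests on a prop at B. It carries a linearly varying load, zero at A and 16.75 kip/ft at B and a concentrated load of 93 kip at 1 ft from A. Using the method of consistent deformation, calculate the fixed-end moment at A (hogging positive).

Choose R_B as the redundant. The primary structure is the cantilever fixed at A.
Primary-structure tip deflection at B by superposition:
  triangular load, peak 16.75 at the free end: 11w₀L⁴/(120EI) = 393.1/EI
  point load 93 at a = 1: Pa²(3L − a)/(6EI) = 170.5/EI
  δ_0 = 563.6/EI
Tip deflection under a unit load at B: L³/(3EI) = 21.33/EI.
The prop prevents deflection at B: R_B = δ_0/δ_{BB} = 563.6/21.33 = 26.42 kip.
Moment equilibrium about A: M_A = Σ(load moments about A) − R_B·L = 182.3 − 26.42×4 = 76.66 kip·ft.

M_A = 76.66 kip·ft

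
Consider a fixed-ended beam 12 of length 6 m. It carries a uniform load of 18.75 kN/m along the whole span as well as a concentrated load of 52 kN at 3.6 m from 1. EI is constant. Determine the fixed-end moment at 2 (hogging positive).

M_2 = 101.2 kN·m

Release both end moments; the primary structure is a simply-supported span 12 with redundants M_1 and M_2.
Simple-span end rotations at 1 and 2 under the given loads:
  at 1: UDL 18.75: wL³/(24EI) = 168.8/EI
  at 2: UDL 18.75: wL³/(24EI) = 168.8/EI
  at 1: point load 52 at a = 3.6: Pab(L + b)/(6LEI) = 104.8/EI
  at 2: point load 52 at a = 3.6: Pab(L + a)/(6LEI) = 119.8/EI
  θ_10 = 273.6/EI,  θ_20 = 288.6/EI
Flexibility coefficients: a unit moment at one end gives L/(3EI) there and L/(6EI) at the far end, so f₁₁ = f₂₂ = 2/EI and f₁₂ = f₂₁ = 1/EI.
Compatibility — zero rotation at each built-in end:
  2 M_1 + 1 M_2 = 273.6
  1 M_1 + 2 M_2 = 288.6
Solving the pair gives M_1 = 86.2 kN·m and M_2 = 101.2 kN·m (hogging).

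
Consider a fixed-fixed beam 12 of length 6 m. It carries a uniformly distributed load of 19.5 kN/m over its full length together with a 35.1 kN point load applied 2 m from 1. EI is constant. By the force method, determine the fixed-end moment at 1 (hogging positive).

M_1 = 89.7 kN·m

Release both end moments; the primary structure is a simply-supported span 12 with redundants M_1 and M_2.
End rotations of the released simple span under the applied load (×1/EI):
  at 1: UDL 19.5: wL³/(24EI) = 175.5/EI
  at 2: UDL 19.5: wL³/(24EI) = 175.5/EI
  at 1: point load 35.1 at a = 2: Pab(L + b)/(6LEI) = 78/EI
  at 2: point load 35.1 at a = 2: Pab(L + a)/(6LEI) = 62.4/EI
  θ_10 = 253.5/EI,  θ_20 = 237.9/EI
Flexibility coefficients: a unit moment at one end gives L/(3EI) there and L/(6EI) at the far end, so f₁₁ = f₂₂ = 2/EI and f₁₂ = f₂₁ = 1/EI.
Compatibility — zero rotation at each built-in end:
  2 M_1 + 1 M_2 = 253.5
  1 M_1 + 2 M_2 = 237.9
Solving the pair gives M_1 = 89.7 kN·m and M_2 = 74.1 kN·m (hogging).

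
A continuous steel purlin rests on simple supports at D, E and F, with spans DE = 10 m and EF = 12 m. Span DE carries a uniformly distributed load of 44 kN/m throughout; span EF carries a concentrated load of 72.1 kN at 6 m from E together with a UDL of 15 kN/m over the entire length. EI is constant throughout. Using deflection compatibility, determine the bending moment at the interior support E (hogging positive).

M_E = 485.8 kN·m

Take M_E as the redundant. Released structure: two simple spans DE and EF with a hinge at E.
Discontinuity in slope at E on the released structure — sum the simple-span end rotations:
  span DE: UDL 44: wL³/(24EI) = 1833/EI
  span EF: point load 72.1 at a = 6: Pab(L + b)/(6LEI) = 648.9/EI
  span EF: UDL 15: wL³/(24EI) = 1080/EI
  relative rotation θ_0 = (1833 + 1729)/EI = 3562/EI
A unit hogging moment at E produces rotation L₁/(3EI) + L₂/(3EI) = 7.333/EI.
Compatibility: M_E·(L₁+L₂)/(3EI) = θ_0, giving M_E = 485.8 kN·m (hogging).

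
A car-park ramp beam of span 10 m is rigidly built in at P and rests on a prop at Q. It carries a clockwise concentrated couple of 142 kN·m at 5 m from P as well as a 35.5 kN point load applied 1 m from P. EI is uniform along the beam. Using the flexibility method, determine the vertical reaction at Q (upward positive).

R_Q = 16.49 kN

Release the roller at Q. Primary structure: cantilever fixed at P.
Free-end deflection of the primary structure under the applied loading (downward +):
  clockwise couple 142 at a = 5: M₀a(2L − a)/(2EI) = 5325/EI
  point load 35.5 at a = 1: Pa²(3L − a)/(6EI) = 171.6/EI
  δ_0 = 5497/EI
Flexibility coefficient — unit upward force at Q: δ_{QQ} = L³/(3EI) = 333.3/EI.
Compatibility at Q: δ_0 − R_Q·δ_{QQ} = 0, so R_Q = 5497/333.3 = 16.49 kN.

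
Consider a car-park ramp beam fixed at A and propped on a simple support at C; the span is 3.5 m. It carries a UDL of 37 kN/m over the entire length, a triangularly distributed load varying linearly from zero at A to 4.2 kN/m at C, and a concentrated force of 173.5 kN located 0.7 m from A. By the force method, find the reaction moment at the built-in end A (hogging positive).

M_A = 147.1 kN·m

Take the reaction at C as the redundant and release it; the primary structure is a cantilever fixed at A.
Primary-structure tip deflection at C by superposition:
  UDL 37: wL⁴/(8EI) = 694/EI
  triangular load, peak 4.2 at the free end: 11w₀L⁴/(120EI) = 57.77/EI
  point load 173.5 at a = 0.7: Pa²(3L − a)/(6EI) = 138.9/EI
  δ_0 = 890.7/EI
Tip deflection under a unit load at C: L³/(3EI) = 14.29/EI.
Compatibility at C: δ_0 − R_C·δ_{CC} = 0, so R_C = 890.7/14.29 = 62.32 kN.
Moment equilibrium about A: M_A = Σ(load moments about A) − R_C·L = 365.2 − 62.32×3.5 = 147.1 kN·m.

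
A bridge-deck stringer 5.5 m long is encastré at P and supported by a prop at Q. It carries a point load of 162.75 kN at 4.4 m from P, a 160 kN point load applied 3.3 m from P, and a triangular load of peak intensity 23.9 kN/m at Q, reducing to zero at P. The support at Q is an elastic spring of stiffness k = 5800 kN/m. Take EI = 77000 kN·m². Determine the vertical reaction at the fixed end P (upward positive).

Take the reaction at Q as the redundant and release it; the primary structure is a cantilever fixed at P.
Free-end deflection of the primary structure under the applied loading (downward +):
  point load 162.75 at a = 4.4: Pa²(3L − a)/(6EI) = 6354/EI
  point load 160 at a = 3.3: Pa²(3L − a)/(6EI) = 3833/EI
  triangular load, peak 23.9 at the free end: 11w₀L⁴/(120EI) = 2005/EI
  δ_0 = 12192/EI
Flexibility coefficient — unit upward force at Q: δ_{QQ} = L³/(3EI) = 55.46/EI.
With EI = 77000 kN·m²: δ_0 = 0.15834 m and δ_{QQ} = 0.00072 m/kN.
Compatibility — the spring shortens by R_Q/k under the reaction it provides: δ_0 − R_Q·δ_{QQ} = R_Q/k. With 1/k = 0.000172 m/kN, R_Q = δ_0 / (δ_{QQ} + 1/k) = 0.15834 / (0.00072 + 0.000172) = 177.4 kN.
Vertical equilibrium: R_P = ΣP − R_Q = 388.5 − 177.4 = 211.1 kN.

R_P = 211.1 kN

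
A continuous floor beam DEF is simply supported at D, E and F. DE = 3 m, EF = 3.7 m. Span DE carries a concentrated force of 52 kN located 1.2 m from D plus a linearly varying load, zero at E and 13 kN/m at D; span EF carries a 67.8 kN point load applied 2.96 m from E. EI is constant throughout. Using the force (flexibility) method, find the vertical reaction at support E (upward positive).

Insert a hinge at E; M_E is the redundant, and each span becomes simply supported.
Rotations at E on the released spans (each span's end-slope, ×1/EI):
  span DE: point load 52 at a = 1.2: Pab(L + a)/(6LEI) = 26.21/EI
  span DE: triangular load, peak 13: 7w₀L³/(360EI) = 6.825/EI
  span EF: point load 67.8 at a = 2.96: Pab(L + b)/(6LEI) = 29.7/EI
  relative rotation θ_0 = (33.03 + 29.7)/EI = 62.73/EI
A unit hogging moment at E produces rotation L₁/(3EI) + L₂/(3EI) = 2.233/EI.
Slope continuity at E: θ_0 = M_E·2.233/EI, so M_E = 62.73/2.233 = 28.09 kN·m (hogging).
Span DE, ΣM about D with M_E applied at E: R_E^{DE}·3 = 81.9 + 28.09, so R_E^{DE} = 36.66 kN and R_D = 71.5 − 36.66 = 34.84 kN.
Span EF, ΣM about F: R_E^{EF}·3.7 = 50.17 + 28.09, so R_E^{EF} = 21.15 kN and R_F = 67.8 − 21.15 = 46.65 kN.
R_E = 36.66 + 21.15 = 57.82 kN.

R_E = 57.82 kN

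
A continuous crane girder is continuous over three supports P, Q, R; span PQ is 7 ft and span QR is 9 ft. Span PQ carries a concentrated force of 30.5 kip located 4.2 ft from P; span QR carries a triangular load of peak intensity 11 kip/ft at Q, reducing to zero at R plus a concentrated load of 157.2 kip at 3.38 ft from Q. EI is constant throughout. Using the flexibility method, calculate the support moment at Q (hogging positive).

Insert a hinge at Q; M_Q is the redundant, and each span becomes simply supported.
Rotations at Q on the released spans (each span's end-slope, ×1/EI):
  span PQ: point load 30.5 at a = 4.2: Pab(L + a)/(6LEI) = 95.65/EI
  span QR: triangular load, peak 11: w₀L³/(45EI) = 178.2/EI
  span QR: point load 157.2 at a = 3.38: Pab(L + b)/(6LEI) = 808.5/EI
  relative rotation θ_0 = (95.65 + 986.7)/EI = 1082/EI
A unit hogging moment at Q produces rotation L₁/(3EI) + L₂/(3EI) = 5.333/EI.
Slope continuity at Q: θ_0 = M_Q·5.333/EI, so M_Q = 1082/5.333 = 202.9 kip·ft (hogging).

M_Q = 202.9 kip·ft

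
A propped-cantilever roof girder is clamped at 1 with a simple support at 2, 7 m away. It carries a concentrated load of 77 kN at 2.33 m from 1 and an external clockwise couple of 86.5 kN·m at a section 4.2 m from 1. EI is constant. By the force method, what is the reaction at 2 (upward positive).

Take the reaction at 2 as the redundant and release it; the primary structure is a cantilever fixed at 1.
Deflection at 2 on the released cantilever, summing each load's contribution:
  point load 77 at a = 2.33: Pa²(3L − a)/(6EI) = 1301/EI
  clockwise couple 86.5 at a = 4.2: M₀a(2L − a)/(2EI) = 1780/EI
  δ_0 = 3081/EI
Flexibility coefficient — unit upward force at 2: δ_{22} = L³/(3EI) = 114.3/EI.
Compatibility at 2: δ_0 − R_2·δ_{22} = 0, so R_2 = 3081/114.3 = 26.95 kN.

R_2 = 26.95 kN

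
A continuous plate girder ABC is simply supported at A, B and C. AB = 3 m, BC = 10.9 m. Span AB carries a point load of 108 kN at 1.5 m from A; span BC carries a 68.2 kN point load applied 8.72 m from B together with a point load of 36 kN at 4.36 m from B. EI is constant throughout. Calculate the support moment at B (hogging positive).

M_B = 128.2 kN·m

Release continuity at B by inserting a hinge; the redundant is the internal moment M_B. The primary structure is two simply-supported spans AB and BC.
End slopes at the hinge B, treating each span as simply supported:
  span AB: point load 108 at a = 1.5: Pab(L + a)/(6LEI) = 60.75/EI
  span BC: point load 68.2 at a = 8.72: Pab(L + b)/(6LEI) = 259.3/EI
  span BC: point load 36 at a = 4.36: Pab(L + b)/(6LEI) = 273.7/EI
  relative rotation θ_0 = (60.75 + 533)/EI = 593.8/EI
A unit hogging moment at B produces rotation L₁/(3EI) + L₂/(3EI) = 4.633/EI.
Compatibility: M_B·(L₁+L₂)/(3EI) = θ_0, giving M_B = 128.2 kN·m (hogging).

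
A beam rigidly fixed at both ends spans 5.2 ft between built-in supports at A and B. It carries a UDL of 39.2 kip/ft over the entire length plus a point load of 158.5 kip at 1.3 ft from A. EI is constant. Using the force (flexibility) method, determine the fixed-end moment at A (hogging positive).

M_A = 204.2 kip·ft

Take the two fixed-end moments M_A, M_B as redundants; the released structure is the simple span AB.
End rotations of the released simple span under the applied load (×1/EI):
  at A: UDL 39.2: wL³/(24EI) = 229.7/EI
  at B: UDL 39.2: wL³/(24EI) = 229.7/EI
  at A: point load 158.5 at a = 1.3: Pab(L + b)/(6LEI) = 234.4/EI
  at B: point load 158.5 at a = 1.3: Pab(L + a)/(6LEI) = 167.4/EI
  θ_A0 = 464/EI,  θ_B0 = 397.1/EI
Flexibility coefficients: a unit moment at one end gives L/(3EI) there and L/(6EI) at the far end, so f₁₁ = f₂₂ = 1.733/EI and f₁₂ = f₂₁ = 0.8667/EI.
Compatibility — zero rotation at each built-in end:
  1.733 M_A + 0.8667 M_B = 464
  0.8667 M_A + 1.733 M_B = 397.1
Solving the pair gives M_A = 204.2 kip·ft and M_B = 127 kip·ft (hogging).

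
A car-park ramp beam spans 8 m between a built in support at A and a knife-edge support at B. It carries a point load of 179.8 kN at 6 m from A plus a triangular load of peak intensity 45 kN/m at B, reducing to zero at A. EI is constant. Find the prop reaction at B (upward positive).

Choose R_B as the redundant. The primary structure is the cantilever fixed at A.
Free-end deflection of the primary structure under the applied loading (downward +):
  point load 179.8 at a = 6: Pa²(3L − a)/(6EI) = 19418/EI
  triangular load, peak 45 at the free end: 11w₀L⁴/(120EI) = 16896/EI
  δ_0 = 36314/EI
Tip deflection under a unit load at B: L³/(3EI) = 170.7/EI.
The prop prevents deflection at B: R_B = δ_0/δ_{BB} = 36314/170.7 = 212.8 kN.

R_B = 212.8 kN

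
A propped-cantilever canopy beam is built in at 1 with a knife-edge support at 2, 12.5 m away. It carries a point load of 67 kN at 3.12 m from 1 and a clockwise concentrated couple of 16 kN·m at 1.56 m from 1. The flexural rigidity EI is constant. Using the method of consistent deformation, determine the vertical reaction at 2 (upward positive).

Take the reaction at 2 as the redundant and release it; the primary structure is a cantilever fixed at 1.
Deflection at 2 on the released cantilever, summing each load's contribution:
  point load 67 at a = 3.12: Pa²(3L − a)/(6EI) = 3737/EI
  clockwise couple 16 at a = 1.56: M₀a(2L − a)/(2EI) = 292.5/EI
  δ_0 = 4030/EI
Flexibility coefficient — unit upward force at 2: δ_{22} = L³/(3EI) = 651/EI.
The prop prevents deflection at 2: R_2 = δ_0/δ_{22} = 4030/651 = 6.19 kN.

R_2 = 6.19 kN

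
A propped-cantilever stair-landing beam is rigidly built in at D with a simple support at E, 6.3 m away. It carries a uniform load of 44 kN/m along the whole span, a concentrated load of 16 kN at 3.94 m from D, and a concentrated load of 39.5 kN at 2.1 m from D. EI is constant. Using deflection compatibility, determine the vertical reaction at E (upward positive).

Release the roller at E. Primary structure: cantilever fixed at D.
Primary-structure tip deflection at E by superposition:
  UDL 44: wL⁴/(8EI) = 8664/EI
  point load 16 at a = 3.94: Pa²(3L − a)/(6EI) = 619.3/EI
  point load 39.5 at a = 2.1: Pa²(3L − a)/(6EI) = 487.7/EI
  δ_0 = 9771/EI
Tip deflection under a unit load at E: L³/(3EI) = 83.35/EI.
The prop prevents deflection at E: R_E = δ_0/δ_{EE} = 9771/83.35 = 117.2 kN.

R_E = 117.2 kN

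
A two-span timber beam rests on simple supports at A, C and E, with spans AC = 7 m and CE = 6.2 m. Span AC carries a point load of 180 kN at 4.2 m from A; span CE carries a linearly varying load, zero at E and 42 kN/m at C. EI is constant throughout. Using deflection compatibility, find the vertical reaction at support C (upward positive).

Take M_C as the redundant. Released structure: two simple spans AC and CE with a hinge at C.
Rotations at C on the released spans (each span's end-slope, ×1/EI):
  span AC: point load 180 at a = 4.2: Pab(L + a)/(6LEI) = 564.5/EI
  span CE: triangular load, peak 42: w₀L³/(45EI) = 222.4/EI
  relative rotation θ_0 = (564.5 + 222.4)/EI = 786.9/EI
A unit hogging moment at C produces rotation L₁/(3EI) + L₂/(3EI) = 4.4/EI.
Slope continuity at C: θ_0 = M_C·4.4/EI, so M_C = 786.9/4.4 = 178.8 kN·m (hogging).
Span AC, ΣM about A with M_C applied at C: R_C^{AC}·7 = 756 + 178.8, so R_C^{AC} = 133.5 kN and R_A = 180 − 133.5 = 46.45 kN.
Span CE, ΣM about E: R_C^{CE}·6.2 = 538.2 + 178.8, so R_C^{CE} = 115.6 kN and R_E = 130.2 − 115.6 = 14.55 kN.
R_C = 133.5 + 115.6 = 249.2 kN.

R_C = 249.2 kN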